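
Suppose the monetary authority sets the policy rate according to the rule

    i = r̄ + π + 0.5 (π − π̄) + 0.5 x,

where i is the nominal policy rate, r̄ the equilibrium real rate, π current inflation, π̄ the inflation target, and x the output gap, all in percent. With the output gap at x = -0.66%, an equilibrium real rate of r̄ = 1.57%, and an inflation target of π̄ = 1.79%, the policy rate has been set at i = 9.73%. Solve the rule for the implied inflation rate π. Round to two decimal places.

6.26%

Collecting π: i = r̄ + (1 + 0.5) π − 0.5 π̄ + 0.5 x
1.5 π = 9.73 − 1.57 + 0.5 × 1.79 − 0.5 × (-0.66) = 9.385
π = 9.385 / 1.5 = 6.26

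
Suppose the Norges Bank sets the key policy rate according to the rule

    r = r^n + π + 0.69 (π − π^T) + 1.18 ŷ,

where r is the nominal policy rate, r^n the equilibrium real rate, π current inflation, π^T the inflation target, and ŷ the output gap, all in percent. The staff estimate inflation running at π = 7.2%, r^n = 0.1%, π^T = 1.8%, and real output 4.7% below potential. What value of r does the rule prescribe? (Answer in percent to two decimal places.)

Output 4.7% below potential → ŷ = -4.7.
r = 0.1 + 7.2 + 0.69 × (7.2 − 1.8) + 1.18 × (-4.7)
   = 0.1 + 7.2 + 3.726 − 5.546 = 5.48

5.48%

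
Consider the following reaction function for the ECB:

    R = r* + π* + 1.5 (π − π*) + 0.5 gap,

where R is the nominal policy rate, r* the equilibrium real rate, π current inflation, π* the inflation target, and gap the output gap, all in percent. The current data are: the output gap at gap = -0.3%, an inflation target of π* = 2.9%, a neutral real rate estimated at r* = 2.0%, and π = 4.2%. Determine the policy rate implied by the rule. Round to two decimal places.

R = 2.0 + 2.9 + 1.5 × (4.2 − 2.9) + 0.5 × (-0.3)
   = 2.0 + 2.9 + 1.95 − 0.15 = 6.70

6.70%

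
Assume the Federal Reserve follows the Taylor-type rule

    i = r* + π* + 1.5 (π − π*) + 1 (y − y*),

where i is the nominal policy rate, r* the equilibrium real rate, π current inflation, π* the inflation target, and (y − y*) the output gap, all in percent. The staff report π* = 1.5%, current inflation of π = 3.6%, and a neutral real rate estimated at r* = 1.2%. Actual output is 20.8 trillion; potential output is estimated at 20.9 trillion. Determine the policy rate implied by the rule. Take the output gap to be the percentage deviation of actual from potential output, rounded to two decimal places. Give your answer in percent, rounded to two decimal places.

Output gap = 100 × (20.8 − 20.9) / 20.9 = -0.48%.
i = 1.20 + 1.50 + 1.5 × (3.60 − 1.50) + 1 × (-0.48)
   = 1.20 + 1.5 + 3.15 − 0.48 = 5.37

5.37%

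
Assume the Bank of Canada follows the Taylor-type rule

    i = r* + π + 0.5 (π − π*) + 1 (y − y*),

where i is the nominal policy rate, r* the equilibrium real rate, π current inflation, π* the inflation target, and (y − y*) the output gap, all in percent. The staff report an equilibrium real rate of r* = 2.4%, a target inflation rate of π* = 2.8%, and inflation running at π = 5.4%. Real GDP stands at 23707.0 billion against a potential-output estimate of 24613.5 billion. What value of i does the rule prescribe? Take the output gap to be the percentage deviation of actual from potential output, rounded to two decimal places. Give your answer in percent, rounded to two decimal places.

5.42%

Output gap = 100 × (23707.0 − 24613.5) / 24613.5 = -3.68%.
i = 2.40 + 5.40 + 0.5 × (5.40 − 2.80) + 1 × (-3.68)
   = 2.40 + 5.4 + 1.3 − 3.68 = 5.42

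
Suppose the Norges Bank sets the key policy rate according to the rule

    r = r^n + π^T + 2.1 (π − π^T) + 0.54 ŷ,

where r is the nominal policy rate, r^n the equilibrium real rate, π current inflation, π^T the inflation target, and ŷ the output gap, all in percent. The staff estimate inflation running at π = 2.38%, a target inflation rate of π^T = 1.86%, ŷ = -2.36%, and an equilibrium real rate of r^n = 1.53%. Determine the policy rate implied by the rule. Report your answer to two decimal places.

r = 1.53 + 1.86 + 2.1 × (2.38 − 1.86) + 0.54 × (-2.36)
   = 1.53 + 1.86 + 1.092 − 1.2744 = 3.21

3.21%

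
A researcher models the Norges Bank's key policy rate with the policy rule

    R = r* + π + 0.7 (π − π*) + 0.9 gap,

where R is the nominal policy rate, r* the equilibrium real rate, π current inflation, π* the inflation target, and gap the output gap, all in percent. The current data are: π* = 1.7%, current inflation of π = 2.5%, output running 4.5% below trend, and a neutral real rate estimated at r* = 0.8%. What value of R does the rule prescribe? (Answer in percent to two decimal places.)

-0.19%

Output 4.5% below potential → gap = -4.5.
R = 0.8 + 2.5 + 0.7 × (2.5 − 1.7) + 0.9 × (-4.5)
   = 0.8 + 2.5 + 0.56 − 4.05 = -0.19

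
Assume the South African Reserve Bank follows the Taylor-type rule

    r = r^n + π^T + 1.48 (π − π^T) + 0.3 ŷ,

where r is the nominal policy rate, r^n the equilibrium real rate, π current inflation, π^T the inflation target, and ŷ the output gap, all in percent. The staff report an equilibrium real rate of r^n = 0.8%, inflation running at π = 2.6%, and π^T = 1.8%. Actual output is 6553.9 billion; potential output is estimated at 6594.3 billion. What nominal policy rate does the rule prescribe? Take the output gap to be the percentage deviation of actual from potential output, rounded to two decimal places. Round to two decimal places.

Output gap = 100 × (6553.9 − 6594.3) / 6594.3 = -0.61%.
r = 0.80 + 1.80 + 1.48 × (2.60 − 1.80) + 0.3 × (-0.61)
   = 0.80 + 1.8 + 1.184 − 0.183 = 3.60

3.60%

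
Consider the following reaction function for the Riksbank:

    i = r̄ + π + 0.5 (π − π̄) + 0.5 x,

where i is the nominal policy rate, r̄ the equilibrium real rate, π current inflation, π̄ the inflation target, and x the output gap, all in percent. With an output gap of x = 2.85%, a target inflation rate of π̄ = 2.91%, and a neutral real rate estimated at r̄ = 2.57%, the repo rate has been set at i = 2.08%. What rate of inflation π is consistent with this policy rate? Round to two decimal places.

Collecting π: i = r̄ + (1 + 0.5) π − 0.5 π̄ + 0.5 x
1.5 π = 2.08 − 2.57 + 0.5 × 2.91 − 0.5 × 2.85 = -0.46
π = -0.46 / 1.5 = -0.31

-0.31%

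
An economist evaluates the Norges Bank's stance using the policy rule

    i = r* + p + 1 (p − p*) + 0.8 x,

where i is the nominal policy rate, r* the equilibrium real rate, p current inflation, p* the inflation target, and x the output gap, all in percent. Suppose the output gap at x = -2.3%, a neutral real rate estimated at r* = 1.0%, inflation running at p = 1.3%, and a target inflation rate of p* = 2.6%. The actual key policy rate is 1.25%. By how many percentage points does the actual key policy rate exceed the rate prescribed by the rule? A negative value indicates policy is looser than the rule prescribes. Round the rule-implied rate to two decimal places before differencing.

i = 1.0 + 1.3 + 1 × (1.3 − 2.6) + 0.8 × (-2.3)
   = 1.0 + 1.3 − 1.3 − 1.84 = -0.84
Deviation = 1.25 − (-0.84) = 2.09 pp.

2.09 pp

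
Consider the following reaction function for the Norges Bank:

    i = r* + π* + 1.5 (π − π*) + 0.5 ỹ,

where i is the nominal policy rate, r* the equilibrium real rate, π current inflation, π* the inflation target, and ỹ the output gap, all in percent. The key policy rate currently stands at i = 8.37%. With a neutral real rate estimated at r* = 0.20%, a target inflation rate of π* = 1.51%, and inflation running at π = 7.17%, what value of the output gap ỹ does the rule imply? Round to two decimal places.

0.5 ỹ = 8.37 − 0.20 − 1.51 − 1.5 × (7.17 − 1.51) = -1.83
ỹ = -1.83 / 0.5 = -3.66

-3.66%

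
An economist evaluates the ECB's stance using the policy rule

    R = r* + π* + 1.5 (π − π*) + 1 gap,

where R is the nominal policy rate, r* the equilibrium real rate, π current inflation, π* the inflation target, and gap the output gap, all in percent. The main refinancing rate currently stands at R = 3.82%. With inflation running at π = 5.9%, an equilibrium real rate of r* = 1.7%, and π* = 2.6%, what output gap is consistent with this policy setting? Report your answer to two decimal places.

-5.43%

1 gap = 3.82 − 1.7 − 2.6 − 1.5 × (5.9 − 2.6) = -5.43
gap = -5.43 / 1 = -5.43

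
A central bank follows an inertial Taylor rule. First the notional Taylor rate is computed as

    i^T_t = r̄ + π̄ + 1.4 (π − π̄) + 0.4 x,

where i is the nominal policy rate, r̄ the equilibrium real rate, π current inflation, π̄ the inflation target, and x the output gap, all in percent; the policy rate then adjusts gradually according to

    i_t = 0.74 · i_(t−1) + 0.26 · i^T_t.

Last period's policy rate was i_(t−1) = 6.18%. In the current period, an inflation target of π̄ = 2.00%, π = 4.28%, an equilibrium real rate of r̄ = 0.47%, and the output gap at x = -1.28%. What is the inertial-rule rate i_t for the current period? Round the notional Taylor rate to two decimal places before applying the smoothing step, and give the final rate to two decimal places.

i^T_t = 0.47 + 2.00 + 1.4 × (4.28 − 2.00) + 0.4 × (-1.28)
   = 0.47 + 2 + 3.192 − 0.512 = 5.15
i_t = 0.74 × 6.18 + 0.26 × 5.15 = 4.5732 + 1.339 = 5.91

5.91%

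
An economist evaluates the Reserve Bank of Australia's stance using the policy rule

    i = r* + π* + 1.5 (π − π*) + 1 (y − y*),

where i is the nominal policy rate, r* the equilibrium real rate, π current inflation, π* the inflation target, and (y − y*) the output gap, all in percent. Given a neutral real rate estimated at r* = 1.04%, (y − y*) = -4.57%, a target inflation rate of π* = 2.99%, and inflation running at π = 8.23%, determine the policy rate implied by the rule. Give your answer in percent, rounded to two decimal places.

7.32%

i = 1.04 + 2.99 + 1.5 × (8.23 − 2.99) + 1 × (-4.57)
   = 1.04 + 2.99 + 7.86 − 4.57 = 7.32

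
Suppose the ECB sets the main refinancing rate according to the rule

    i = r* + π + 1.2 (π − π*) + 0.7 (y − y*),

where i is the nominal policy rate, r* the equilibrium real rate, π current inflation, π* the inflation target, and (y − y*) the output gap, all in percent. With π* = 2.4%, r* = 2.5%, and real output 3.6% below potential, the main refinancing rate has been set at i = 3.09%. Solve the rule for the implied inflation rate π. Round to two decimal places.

2.72%

Output 3.6% below potential → (y − y*) = -3.6.
Collecting π: i = r* + (1 + 1.2) π − 1.2 π* + 0.7 (y − y*)
2.2 π = 3.09 − 2.5 + 1.2 × 2.4 − 0.7 × (-3.6) = 5.99
π = 5.99 / 2.2 = 2.72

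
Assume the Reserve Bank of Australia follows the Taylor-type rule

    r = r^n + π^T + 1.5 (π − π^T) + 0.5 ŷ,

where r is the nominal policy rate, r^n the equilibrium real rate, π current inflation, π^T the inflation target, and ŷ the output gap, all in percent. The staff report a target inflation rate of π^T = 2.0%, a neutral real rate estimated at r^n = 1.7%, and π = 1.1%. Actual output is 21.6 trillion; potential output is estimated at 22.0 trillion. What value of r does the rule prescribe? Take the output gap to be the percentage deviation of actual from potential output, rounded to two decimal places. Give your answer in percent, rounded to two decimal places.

1.44%

Output gap = 100 × (21.6 − 22.0) / 22.0 = -1.82%.
r = 1.70 + 2.00 + 1.5 × (1.10 − 2.00) + 0.5 × (-1.82)
   = 1.70 + 2 − 1.35 − 0.91 = 1.44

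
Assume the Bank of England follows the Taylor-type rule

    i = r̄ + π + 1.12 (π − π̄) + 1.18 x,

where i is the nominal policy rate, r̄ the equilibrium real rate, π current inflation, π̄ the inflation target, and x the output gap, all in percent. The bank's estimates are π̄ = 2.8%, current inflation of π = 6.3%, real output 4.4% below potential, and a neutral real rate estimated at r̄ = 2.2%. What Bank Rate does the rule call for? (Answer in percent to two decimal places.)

7.23%

Output 4.4% below potential → x = -4.4.
i = 2.2 + 6.3 + 1.12 × (6.3 − 2.8) + 1.18 × (-4.4)
   = 2.2 + 6.3 + 3.92 − 5.192 = 7.23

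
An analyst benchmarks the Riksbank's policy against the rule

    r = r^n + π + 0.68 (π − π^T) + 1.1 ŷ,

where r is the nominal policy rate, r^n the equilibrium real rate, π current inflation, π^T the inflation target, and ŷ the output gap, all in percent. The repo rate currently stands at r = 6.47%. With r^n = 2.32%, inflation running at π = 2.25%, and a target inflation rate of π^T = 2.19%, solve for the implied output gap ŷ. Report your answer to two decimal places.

1.69%

1.1 ŷ = 6.47 − 2.32 − 2.25 − 0.68 × (2.25 − 2.19) = 1.8592
ŷ = 1.8592 / 1.1 = 1.69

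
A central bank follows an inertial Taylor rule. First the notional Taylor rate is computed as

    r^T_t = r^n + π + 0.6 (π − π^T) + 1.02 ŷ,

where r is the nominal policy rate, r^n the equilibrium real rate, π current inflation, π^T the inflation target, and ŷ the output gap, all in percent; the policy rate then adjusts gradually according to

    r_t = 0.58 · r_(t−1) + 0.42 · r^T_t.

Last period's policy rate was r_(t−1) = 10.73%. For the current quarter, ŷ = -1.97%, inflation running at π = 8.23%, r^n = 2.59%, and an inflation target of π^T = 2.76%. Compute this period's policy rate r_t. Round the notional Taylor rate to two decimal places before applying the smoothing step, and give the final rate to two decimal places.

r^T_t = 2.59 + 8.23 + 0.6 × (8.23 − 2.76) + 1.02 × (-1.97)
   = 2.59 + 8.23 + 3.282 − 2.0094 = 12.09
r_t = 0.58 × 10.73 + 0.42 × 12.09 = 6.2234 + 5.0778 = 11.30

11.30%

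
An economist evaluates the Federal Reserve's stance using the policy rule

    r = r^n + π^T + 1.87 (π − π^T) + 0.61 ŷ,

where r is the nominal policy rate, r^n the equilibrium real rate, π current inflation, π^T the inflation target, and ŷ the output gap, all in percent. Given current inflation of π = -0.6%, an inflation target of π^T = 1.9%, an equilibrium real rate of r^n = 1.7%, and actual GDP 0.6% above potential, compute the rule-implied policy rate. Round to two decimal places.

Output 0.6% above potential → ŷ = 0.6.
r = 1.7 + 1.9 + 1.87 × (-0.6 − 1.9) + 0.61 × 0.6
   = 1.7 + 1.9 − 4.675 + 0.366 = -0.71

-0.71%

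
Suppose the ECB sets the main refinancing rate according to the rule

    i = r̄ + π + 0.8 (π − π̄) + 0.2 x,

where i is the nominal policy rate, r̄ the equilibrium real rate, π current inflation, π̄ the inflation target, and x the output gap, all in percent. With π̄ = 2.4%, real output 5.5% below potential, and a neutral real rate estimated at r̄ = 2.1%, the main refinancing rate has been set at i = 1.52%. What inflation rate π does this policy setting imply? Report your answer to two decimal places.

Output 5.5% below potential → x = -5.5.
Collecting π: i = r̄ + (1 + 0.8) π − 0.8 π̄ + 0.2 x
1.8 π = 1.52 − 2.1 + 0.8 × 2.4 − 0.2 × (-5.5) = 2.44
π = 2.44 / 1.8 = 1.36

1.36%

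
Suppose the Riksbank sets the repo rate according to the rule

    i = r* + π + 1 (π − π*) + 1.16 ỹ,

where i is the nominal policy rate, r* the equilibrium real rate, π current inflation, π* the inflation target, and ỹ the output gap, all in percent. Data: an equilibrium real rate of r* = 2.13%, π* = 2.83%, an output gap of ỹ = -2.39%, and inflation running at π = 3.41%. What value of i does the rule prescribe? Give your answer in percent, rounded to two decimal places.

3.35%

i = 2.13 + 3.41 + 1 × (3.41 − 2.83) + 1.16 × (-2.39)
   = 2.13 + 3.41 + 0.58 − 2.7724 = 3.35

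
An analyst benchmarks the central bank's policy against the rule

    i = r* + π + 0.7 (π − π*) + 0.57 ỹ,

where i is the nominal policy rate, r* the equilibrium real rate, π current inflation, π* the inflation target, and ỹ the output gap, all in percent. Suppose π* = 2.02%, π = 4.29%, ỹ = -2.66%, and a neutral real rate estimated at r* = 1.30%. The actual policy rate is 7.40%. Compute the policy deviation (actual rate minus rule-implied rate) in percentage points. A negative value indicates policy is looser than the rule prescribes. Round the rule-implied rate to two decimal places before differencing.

1.74 pp

i = 1.30 + 4.29 + 0.7 × (4.29 − 2.02) + 0.57 × (-2.66)
   = 1.30 + 4.29 + 1.589 − 1.5162 = 5.66
Deviation = 7.40 − 5.66 = 1.74 pp.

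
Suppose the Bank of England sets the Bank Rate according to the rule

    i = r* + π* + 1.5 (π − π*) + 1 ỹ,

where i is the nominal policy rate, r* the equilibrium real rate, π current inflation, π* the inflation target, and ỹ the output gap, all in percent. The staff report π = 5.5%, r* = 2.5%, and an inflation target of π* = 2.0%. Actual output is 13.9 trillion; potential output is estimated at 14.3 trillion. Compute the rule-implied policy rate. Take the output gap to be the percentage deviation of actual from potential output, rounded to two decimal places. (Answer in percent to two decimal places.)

Output gap = 100 × (13.9 − 14.3) / 14.3 = -2.80%.
i = 2.50 + 2.00 + 1.5 × (5.50 − 2.00) + 1 × (-2.80)
   = 2.50 + 2 + 5.25 − 2.8 = 6.95

6.95%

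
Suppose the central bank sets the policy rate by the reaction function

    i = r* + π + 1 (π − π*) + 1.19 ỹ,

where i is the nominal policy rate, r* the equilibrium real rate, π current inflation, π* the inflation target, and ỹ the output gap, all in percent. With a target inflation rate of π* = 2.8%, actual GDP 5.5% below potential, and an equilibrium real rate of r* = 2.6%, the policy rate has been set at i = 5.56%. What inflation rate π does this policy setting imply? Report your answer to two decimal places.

Output 5.5% below potential → ỹ = -5.5.
Collecting π: i = r* + (1 + 1) π − 1 π* + 1.19 ỹ
2 π = 5.56 − 2.6 + 1 × 2.8 − 1.19 × (-5.5) = 12.305
π = 12.305 / 2 = 6.15

6.15%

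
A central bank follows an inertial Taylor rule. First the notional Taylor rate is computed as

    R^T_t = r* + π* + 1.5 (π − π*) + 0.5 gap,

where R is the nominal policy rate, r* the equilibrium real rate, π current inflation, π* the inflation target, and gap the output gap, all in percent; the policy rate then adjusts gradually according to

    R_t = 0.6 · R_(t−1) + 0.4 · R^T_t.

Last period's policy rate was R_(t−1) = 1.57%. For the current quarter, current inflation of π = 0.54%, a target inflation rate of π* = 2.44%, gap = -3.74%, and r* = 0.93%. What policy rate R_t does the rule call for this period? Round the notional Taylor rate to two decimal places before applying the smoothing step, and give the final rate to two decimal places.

R^T_t = 0.93 + 2.44 + 1.5 × (0.54 − 2.44) + 0.5 × (-3.74)
   = 0.93 + 2.44 − 2.85 − 1.87 = -1.35
R_t = 0.6 × 1.57 + 0.4 × (-1.35) = 0.942 − 0.54 = 0.40

0.40%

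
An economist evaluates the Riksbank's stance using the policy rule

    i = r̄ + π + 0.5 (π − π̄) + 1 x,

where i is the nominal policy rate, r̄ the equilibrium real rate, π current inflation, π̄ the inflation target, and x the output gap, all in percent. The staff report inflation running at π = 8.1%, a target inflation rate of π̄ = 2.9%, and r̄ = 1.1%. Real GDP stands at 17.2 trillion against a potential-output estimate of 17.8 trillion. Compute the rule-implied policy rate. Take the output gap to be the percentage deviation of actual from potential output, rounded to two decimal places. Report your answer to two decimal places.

8.43%

Output gap = 100 × (17.2 − 17.8) / 17.8 = -3.37%.
i = 1.10 + 8.10 + 0.5 × (8.10 − 2.90) + 1 × (-3.37)
   = 1.10 + 8.1 + 2.6 − 3.37 = 8.43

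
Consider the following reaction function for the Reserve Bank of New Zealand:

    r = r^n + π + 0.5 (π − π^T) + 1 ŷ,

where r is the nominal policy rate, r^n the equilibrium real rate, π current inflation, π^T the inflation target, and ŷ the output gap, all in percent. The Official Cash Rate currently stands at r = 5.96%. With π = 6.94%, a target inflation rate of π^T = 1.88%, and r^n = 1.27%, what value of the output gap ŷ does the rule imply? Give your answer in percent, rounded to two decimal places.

1 ŷ = 5.96 − 1.27 − 6.94 − 0.5 × (6.94 − 1.88) = -4.78
ŷ = -4.78 / 1 = -4.78

-4.78%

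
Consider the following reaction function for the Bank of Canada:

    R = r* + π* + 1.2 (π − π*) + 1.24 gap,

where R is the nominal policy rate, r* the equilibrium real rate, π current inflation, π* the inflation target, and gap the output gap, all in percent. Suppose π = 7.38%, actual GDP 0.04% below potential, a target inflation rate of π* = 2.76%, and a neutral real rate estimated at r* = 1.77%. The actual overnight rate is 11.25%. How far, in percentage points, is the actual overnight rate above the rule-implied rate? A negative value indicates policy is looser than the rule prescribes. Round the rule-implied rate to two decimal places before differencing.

1.23 pp

Output 0.04% below potential → gap = -0.04.
R = 1.77 + 2.76 + 1.2 × (7.38 − 2.76) + 1.24 × (-0.04)
   = 1.77 + 2.76 + 5.544 − 0.0496 = 10.02
Deviation = 11.25 − 10.02 = 1.23 pp.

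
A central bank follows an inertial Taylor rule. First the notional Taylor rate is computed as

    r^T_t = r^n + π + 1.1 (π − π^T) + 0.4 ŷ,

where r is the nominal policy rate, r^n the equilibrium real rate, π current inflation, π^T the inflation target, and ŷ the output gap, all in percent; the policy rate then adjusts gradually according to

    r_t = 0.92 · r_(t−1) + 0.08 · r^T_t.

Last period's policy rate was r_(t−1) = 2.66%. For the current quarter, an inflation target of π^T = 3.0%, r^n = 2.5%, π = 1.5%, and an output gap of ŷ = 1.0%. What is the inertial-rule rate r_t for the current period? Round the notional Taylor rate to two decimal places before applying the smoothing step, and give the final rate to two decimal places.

r^T_t = 2.5 + 1.5 + 1.1 × (1.5 − 3.0) + 0.4 × 1.0
   = 2.5 + 1.5 − 1.65 + 0.4 = 2.75
r_t = 0.92 × 2.66 + 0.08 × 2.75 = 2.4472 + 0.22 = 2.67

2.67%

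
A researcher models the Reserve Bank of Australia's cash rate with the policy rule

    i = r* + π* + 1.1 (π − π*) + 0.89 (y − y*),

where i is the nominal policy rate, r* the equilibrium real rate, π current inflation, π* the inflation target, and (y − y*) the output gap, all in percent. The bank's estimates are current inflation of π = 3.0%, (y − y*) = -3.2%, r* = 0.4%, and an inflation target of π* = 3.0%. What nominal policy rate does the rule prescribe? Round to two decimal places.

0.55%

i = 0.4 + 3.0 + 1.1 × (3.0 − 3.0) + 0.89 × (-3.2)
   = 0.4 + 3 + 0 − 2.848 = 0.55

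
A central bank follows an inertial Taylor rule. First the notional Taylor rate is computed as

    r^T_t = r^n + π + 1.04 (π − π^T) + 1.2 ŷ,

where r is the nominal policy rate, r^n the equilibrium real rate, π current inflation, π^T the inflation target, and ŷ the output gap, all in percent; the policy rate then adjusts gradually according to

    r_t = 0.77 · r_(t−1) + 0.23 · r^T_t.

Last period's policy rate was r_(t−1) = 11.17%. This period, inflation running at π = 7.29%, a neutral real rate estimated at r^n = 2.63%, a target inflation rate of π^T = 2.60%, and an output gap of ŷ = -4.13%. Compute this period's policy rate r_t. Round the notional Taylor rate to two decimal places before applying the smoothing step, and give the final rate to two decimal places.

10.86%

r^T_t = 2.63 + 7.29 + 1.04 × (7.29 − 2.60) + 1.2 × (-4.13)
   = 2.63 + 7.29 + 4.8776 − 4.956 = 9.84
r_t = 0.77 × 11.17 + 0.23 × 9.84 = 8.6009 + 2.2632 = 10.86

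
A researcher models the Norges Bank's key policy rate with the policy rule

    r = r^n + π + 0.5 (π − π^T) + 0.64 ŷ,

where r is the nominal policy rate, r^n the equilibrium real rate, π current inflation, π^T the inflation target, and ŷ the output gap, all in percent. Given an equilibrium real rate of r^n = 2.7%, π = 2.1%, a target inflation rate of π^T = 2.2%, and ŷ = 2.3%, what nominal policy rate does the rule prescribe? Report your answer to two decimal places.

6.22%

r = 2.7 + 2.1 + 0.5 × (2.1 − 2.2) + 0.64 × 2.3
   = 2.7 + 2.1 − 0.05 + 1.472 = 6.22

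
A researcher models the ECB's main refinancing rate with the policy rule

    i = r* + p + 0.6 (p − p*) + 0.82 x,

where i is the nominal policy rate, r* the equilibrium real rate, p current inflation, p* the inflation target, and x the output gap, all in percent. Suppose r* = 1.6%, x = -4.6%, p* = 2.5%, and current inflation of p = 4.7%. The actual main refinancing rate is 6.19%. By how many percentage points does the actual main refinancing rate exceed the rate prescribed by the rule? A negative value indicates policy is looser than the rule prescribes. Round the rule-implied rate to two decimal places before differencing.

i = 1.6 + 4.7 + 0.6 × (4.7 − 2.5) + 0.82 × (-4.6)
   = 1.6 + 4.7 + 1.32 − 3.772 = 3.85
Deviation = 6.19 − 3.85 = 2.34 pp.

2.34 pp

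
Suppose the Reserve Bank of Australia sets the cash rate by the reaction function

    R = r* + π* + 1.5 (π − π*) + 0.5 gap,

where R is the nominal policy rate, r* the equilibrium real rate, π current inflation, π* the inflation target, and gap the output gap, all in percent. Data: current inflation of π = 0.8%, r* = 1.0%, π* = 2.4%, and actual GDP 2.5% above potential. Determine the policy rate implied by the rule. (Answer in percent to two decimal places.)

Output 2.5% above potential → gap = 2.5.
R = 1.0 + 2.4 + 1.5 × (0.8 − 2.4) + 0.5 × 2.5
   = 1.0 + 2.4 − 2.4 + 1.25 = 2.25

2.25%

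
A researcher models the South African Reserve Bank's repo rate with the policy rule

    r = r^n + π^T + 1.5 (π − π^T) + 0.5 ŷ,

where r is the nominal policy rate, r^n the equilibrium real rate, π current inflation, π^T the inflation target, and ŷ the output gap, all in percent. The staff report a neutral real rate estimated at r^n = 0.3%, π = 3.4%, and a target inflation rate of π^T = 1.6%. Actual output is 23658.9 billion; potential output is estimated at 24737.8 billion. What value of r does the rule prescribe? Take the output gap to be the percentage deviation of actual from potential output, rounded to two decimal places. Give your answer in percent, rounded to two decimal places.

2.42%

Output gap = 100 × (23658.9 − 24737.8) / 24737.8 = -4.36%.
r = 0.30 + 1.60 + 1.5 × (3.40 − 1.60) + 0.5 × (-4.36)
   = 0.30 + 1.6 + 2.7 − 2.18 = 2.42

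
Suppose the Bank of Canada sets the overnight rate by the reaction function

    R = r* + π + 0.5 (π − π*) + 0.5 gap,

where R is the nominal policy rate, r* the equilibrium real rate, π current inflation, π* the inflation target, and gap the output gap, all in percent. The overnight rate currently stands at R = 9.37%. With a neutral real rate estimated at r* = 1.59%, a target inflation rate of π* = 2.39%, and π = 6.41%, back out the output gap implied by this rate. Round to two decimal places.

0.5 gap = 9.37 − 1.59 − 6.41 − 0.5 × (6.41 − 2.39) = -0.64
gap = -0.64 / 0.5 = -1.28

-1.28%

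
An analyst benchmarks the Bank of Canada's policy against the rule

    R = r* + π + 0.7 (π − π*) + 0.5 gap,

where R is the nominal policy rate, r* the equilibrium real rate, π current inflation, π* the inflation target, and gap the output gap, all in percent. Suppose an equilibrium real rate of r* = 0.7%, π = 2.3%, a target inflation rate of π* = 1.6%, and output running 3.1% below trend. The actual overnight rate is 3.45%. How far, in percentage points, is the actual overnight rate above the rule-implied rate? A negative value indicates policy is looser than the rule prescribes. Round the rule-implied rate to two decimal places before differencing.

Output 3.1% below potential → gap = -3.1.
R = 0.7 + 2.3 + 0.7 × (2.3 − 1.6) + 0.5 × (-3.1)
   = 0.7 + 2.3 + 0.49 − 1.55 = 1.94
Deviation = 3.45 − 1.94 = 1.51 pp.

1.51 pp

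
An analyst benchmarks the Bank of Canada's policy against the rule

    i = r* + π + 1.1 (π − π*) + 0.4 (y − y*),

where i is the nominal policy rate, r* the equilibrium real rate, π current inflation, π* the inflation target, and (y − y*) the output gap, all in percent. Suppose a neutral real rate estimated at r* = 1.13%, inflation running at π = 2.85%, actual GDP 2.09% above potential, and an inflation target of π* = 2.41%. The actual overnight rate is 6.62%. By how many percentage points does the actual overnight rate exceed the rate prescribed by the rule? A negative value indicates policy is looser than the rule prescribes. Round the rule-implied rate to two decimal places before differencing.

1.32 pp

Output 2.09% above potential → (y − y*) = 2.09.
i = 1.13 + 2.85 + 1.1 × (2.85 − 2.41) + 0.4 × 2.09
   = 1.13 + 2.85 + 0.484 + 0.836 = 5.30
Deviation = 6.62 − 5.30 = 1.32 pp.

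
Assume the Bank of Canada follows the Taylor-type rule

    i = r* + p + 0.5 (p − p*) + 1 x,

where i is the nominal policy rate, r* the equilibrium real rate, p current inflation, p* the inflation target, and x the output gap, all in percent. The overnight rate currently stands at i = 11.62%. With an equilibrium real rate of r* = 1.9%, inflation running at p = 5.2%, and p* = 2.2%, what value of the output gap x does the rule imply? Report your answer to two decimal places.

3.02%

1 x = 11.62 − 1.9 − 5.2 − 0.5 × (5.2 − 2.2) = 3.02
x = 3.02 / 1 = 3.02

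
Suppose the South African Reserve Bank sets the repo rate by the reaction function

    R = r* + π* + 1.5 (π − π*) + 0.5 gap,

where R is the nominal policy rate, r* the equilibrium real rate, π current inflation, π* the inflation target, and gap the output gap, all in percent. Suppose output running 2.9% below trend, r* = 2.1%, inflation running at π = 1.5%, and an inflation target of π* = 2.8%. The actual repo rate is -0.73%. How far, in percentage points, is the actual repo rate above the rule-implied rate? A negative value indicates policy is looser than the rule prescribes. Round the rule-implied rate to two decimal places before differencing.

Output 2.9% below potential → gap = -2.9.
R = 2.1 + 2.8 + 1.5 × (1.5 − 2.8) + 0.5 × (-2.9)
   = 2.1 + 2.8 − 1.95 − 1.45 = 1.50
Deviation = -0.73 − 1.50 = -2.23 pp.

-2.23 pp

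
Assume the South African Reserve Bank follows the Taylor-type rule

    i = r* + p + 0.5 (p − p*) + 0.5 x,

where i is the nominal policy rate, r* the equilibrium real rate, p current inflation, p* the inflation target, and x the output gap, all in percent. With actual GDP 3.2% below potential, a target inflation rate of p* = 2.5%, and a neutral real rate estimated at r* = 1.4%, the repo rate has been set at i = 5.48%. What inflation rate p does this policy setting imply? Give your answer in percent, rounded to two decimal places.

4.62%

Output 3.2% below potential → x = -3.2.
Collecting p: i = r* + (1 + 0.5) p − 0.5 p* + 0.5 x
1.5 p = 5.48 − 1.4 + 0.5 × 2.5 − 0.5 × (-3.2) = 6.93
p = 6.93 / 1.5 = 4.62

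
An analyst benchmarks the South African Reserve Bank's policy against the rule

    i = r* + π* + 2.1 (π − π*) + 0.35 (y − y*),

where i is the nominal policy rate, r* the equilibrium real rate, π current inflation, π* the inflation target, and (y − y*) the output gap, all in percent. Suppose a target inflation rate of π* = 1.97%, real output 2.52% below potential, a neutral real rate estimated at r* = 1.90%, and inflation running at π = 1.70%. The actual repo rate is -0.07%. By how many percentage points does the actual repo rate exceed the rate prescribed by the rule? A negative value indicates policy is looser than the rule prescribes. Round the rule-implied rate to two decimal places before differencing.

Output 2.52% below potential → (y − y*) = -2.52.
i = 1.90 + 1.97 + 2.1 × (1.70 − 1.97) + 0.35 × (-2.52)
   = 1.90 + 1.97 − 0.567 − 0.882 = 2.42
Deviation = -0.07 − 2.42 = -2.49 pp.

-2.49 pp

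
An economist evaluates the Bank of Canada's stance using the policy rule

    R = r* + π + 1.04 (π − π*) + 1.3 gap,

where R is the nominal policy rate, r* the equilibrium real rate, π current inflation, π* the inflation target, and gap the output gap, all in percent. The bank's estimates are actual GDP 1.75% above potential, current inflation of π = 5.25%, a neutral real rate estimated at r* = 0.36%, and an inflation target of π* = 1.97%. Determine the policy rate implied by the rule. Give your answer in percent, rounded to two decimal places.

Output 1.75% above potential → gap = 1.75.
R = 0.36 + 5.25 + 1.04 × (5.25 − 1.97) + 1.3 × 1.75
   = 0.36 + 5.25 + 3.4112 + 2.275 = 11.30

11.30%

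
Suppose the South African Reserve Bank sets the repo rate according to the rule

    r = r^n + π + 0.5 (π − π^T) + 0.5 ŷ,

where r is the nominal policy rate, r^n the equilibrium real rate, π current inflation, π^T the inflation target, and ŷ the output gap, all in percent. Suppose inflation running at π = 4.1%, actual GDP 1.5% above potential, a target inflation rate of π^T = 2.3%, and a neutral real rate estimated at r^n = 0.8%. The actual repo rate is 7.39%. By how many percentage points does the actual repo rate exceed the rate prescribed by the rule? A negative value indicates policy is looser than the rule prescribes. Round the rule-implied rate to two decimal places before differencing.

Output 1.5% above potential → ŷ = 1.5.
r = 0.8 + 4.1 + 0.5 × (4.1 − 2.3) + 0.5 × 1.5
   = 0.8 + 4.1 + 0.9 + 0.75 = 6.55
Deviation = 7.39 − 6.55 = 0.84 pp.

0.84 pp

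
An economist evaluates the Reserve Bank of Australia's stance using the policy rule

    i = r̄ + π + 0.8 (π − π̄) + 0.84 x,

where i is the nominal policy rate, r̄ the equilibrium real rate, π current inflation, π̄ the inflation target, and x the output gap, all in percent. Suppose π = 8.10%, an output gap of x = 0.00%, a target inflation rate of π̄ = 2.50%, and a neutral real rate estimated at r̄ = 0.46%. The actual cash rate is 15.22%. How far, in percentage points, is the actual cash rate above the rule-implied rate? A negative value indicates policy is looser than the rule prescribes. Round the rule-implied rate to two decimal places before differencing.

i = 0.46 + 8.10 + 0.8 × (8.10 − 2.50) + 0.84 × 0.00
   = 0.46 + 8.1 + 4.48 + 0 = 13.04
Deviation = 15.22 − 13.04 = 2.18 pp.

2.18 pp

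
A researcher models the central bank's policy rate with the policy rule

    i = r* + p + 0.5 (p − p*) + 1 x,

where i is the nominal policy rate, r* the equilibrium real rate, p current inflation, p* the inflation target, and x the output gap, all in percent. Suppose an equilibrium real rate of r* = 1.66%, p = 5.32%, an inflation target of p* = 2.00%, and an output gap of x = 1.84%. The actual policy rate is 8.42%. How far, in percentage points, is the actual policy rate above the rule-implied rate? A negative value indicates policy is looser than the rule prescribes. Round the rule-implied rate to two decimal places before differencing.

-2.06 pp

i = 1.66 + 5.32 + 0.5 × (5.32 − 2.00) + 1 × 1.84
   = 1.66 + 5.32 + 1.66 + 1.84 = 10.48
Deviation = 8.42 − 10.48 = -2.06 pp.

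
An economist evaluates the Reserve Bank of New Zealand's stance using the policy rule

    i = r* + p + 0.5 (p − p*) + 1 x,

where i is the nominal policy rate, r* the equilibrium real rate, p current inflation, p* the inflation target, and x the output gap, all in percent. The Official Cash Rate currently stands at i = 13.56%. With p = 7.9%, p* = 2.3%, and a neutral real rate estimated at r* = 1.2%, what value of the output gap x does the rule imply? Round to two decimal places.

1 x = 13.56 − 1.2 − 7.9 − 0.5 × (7.9 − 2.3) = 1.66
x = 1.66 / 1 = 1.66

1.66%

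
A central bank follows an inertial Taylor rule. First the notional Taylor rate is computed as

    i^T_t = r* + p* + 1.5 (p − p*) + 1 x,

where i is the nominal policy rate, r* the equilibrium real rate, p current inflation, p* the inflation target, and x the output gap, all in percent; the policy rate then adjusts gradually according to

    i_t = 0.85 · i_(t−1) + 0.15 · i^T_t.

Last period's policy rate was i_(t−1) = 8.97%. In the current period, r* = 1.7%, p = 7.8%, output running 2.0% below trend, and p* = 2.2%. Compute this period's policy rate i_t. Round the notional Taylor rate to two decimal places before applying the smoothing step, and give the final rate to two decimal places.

Output 2.0% below potential → x = -2.0.
i^T_t = 1.7 + 2.2 + 1.5 × (7.8 − 2.2) + 1 × (-2.0)
   = 1.7 + 2.2 + 8.4 − 2 = 10.30
i_t = 0.85 × 8.97 + 0.15 × 10.30 = 7.6245 + 1.545 = 9.17

9.17%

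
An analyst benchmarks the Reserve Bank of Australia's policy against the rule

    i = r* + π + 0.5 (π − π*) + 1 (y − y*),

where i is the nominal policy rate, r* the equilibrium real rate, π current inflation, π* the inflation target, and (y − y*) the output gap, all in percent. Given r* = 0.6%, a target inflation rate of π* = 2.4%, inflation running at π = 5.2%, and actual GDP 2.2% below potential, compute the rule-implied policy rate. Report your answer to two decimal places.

5.00%

Output 2.2% below potential → (y − y*) = -2.2.
i = 0.6 + 5.2 + 0.5 × (5.2 − 2.4) + 1 × (-2.2)
   = 0.6 + 5.2 + 1.4 − 2.2 = 5.00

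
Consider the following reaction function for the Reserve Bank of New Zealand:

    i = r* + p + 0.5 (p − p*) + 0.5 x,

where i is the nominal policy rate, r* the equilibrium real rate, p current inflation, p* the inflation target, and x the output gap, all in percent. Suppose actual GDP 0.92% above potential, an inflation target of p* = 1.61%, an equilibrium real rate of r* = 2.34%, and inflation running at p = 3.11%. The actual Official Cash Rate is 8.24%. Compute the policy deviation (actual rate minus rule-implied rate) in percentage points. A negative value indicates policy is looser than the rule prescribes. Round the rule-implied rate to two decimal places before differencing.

1.58 pp

Output 0.92% above potential → x = 0.92.
i = 2.34 + 3.11 + 0.5 × (3.11 − 1.61) + 0.5 × 0.92
   = 2.34 + 3.11 + 0.75 + 0.46 = 6.66
Deviation = 8.24 − 6.66 = 1.58 pp.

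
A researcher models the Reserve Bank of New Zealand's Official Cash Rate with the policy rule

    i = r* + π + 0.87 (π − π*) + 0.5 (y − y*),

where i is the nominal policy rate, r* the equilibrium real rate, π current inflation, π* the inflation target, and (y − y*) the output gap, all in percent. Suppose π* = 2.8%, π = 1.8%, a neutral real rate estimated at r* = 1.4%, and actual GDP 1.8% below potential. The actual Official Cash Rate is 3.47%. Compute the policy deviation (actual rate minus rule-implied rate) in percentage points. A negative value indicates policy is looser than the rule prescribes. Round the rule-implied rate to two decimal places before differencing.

2.04 pp

Output 1.8% below potential → (y − y*) = -1.8.
i = 1.4 + 1.8 + 0.87 × (1.8 − 2.8) + 0.5 × (-1.8)
   = 1.4 + 1.8 − 0.87 − 0.9 = 1.43
Deviation = 3.47 − 1.43 = 2.04 pp.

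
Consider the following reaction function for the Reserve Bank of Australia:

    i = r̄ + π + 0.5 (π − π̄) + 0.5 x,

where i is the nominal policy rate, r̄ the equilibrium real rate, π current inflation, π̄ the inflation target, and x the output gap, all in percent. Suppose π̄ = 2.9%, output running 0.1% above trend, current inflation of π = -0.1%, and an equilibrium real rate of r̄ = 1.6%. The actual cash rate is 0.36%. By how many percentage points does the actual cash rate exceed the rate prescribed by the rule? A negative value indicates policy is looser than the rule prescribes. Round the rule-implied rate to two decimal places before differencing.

0.31 pp

Output 0.1% above potential → x = 0.1.
i = 1.6 + (-0.1) + 0.5 × (-0.1 − 2.9) + 0.5 × 0.1
   = 1.6 − 0.1 − 1.5 + 0.05 = 0.05
Deviation = 0.36 − 0.05 = 0.31 pp.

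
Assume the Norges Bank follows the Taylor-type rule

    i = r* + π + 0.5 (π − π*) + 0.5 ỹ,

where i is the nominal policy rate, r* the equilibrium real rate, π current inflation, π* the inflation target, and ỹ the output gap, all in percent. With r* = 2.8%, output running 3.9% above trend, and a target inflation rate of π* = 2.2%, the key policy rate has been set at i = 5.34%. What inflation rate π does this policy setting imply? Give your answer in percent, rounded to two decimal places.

1.13%

Output 3.9% above potential → ỹ = 3.9.
Collecting π: i = r* + (1 + 0.5) π − 0.5 π* + 0.5 ỹ
1.5 π = 5.34 − 2.8 + 0.5 × 2.2 − 0.5 × 3.9 = 1.69
π = 1.69 / 1.5 = 1.13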